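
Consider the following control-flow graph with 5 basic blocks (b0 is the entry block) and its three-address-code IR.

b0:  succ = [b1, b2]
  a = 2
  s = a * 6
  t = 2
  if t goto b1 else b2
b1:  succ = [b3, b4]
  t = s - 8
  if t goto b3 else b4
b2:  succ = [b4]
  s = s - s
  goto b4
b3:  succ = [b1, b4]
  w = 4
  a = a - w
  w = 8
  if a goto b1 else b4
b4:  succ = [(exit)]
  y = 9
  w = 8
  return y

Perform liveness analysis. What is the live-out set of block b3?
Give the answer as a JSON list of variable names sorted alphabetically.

Block summaries:
  b0: {a,s,t} / ∅
  b1: {t} / {s}
  b2: {s} / {s}
  b3: {a,w} / {a}
  b4: {w,y} / ∅

Live sets:
  live b0: ∅→{a,s}
  live b1: {a,s}→{a,s}
  live b2: {s}→∅
  live b3: {a,s}→{a,s}
  live b4: ∅→∅

live-out(b3) = ["a", "s"]

Answer: ["a", "s"]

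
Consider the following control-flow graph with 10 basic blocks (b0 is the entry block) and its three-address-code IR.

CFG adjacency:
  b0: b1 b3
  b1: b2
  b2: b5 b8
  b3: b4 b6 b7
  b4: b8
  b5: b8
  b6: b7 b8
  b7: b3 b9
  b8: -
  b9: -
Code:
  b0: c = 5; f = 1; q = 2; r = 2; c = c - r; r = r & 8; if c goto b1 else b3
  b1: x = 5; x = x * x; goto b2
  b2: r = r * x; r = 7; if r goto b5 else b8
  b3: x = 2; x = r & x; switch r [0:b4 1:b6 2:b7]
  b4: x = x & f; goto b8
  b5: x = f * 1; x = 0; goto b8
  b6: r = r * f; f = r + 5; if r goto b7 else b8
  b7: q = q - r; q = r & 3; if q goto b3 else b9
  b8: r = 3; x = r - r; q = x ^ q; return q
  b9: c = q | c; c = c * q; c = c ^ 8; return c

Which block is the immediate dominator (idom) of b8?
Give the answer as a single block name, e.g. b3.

idom tree: b1←b0 b2←b1 b3←b0 b4←b3 b5←b2 b6←b3 b7←b3 b8←b0 b9←b7
Dom at joins:
  b3: preds {b0,b7}: {b0} ∩ {b0,b3,b7} = {b0}; idom=b0
  b7: preds {b3,b6}: {b0,b3} ∩ {b0,b3,b6} = {b0,b3}; idom=b3
  b8: preds {b2,b4,b5,b6}: {b0,b1,b2} ∩ {b0,b3,b4} ∩ {b0,b1,b2,b5} ∩ {b0,b3,b6} = {b0}; idom=b0

idom(b8) = b0

Answer: b0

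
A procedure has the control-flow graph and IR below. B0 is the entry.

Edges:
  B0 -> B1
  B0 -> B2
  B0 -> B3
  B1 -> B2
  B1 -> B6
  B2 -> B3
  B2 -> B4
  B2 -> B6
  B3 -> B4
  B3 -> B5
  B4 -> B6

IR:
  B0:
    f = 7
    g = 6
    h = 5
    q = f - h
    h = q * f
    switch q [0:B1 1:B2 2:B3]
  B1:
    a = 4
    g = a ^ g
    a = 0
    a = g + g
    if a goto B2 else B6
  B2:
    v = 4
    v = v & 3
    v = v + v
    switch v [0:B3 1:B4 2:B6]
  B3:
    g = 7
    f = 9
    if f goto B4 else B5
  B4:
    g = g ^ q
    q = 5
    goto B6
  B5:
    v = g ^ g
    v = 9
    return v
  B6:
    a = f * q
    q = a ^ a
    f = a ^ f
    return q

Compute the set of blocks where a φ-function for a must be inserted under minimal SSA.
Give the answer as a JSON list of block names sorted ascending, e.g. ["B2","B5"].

idom tree: B1←B0 B2←B0 B3←B0 B4←B0 B5←B3 B6←B0
Dom at joins:
  B2: preds {B0,B1}: {B0} ∩ {B0,B1} = {B0}; idom=B0
  B3: preds {B0,B2}: {B0} ∩ {B0,B2} = {B0}; idom=B0
  B4: preds {B2,B3}: {B0,B2} ∩ {B0,B3} = {B0}; idom=B0
  B6: preds {B1,B2,B4}: {B0,B1} ∩ {B0,B2} ∩ {B0,B4} = {B0}; idom=B0

Frontier:
  B2←B0: walk · to B0
  B2←B1: walk B1 to B0
  B3←B0: walk · to B0
  B3←B2: walk B2 to B0
  B4←B2: walk B2 to B0
  B4←B3: walk B3 to B0
  B6←B1: walk B1 to B0
  B6←B2: walk B2 to B0
  B6←B4: walk B4 to B0
  B0 → ∅
  B1 → {B2,B6}
  B2 → {B3,B4,B6}
  B3 → {B4}
  B4 → {B6}
  B5 → ∅
  B6 → ∅

φ for a: defs {B1,B6}
  DF⁺ = {B2,B3,B4,B6}

Answer: ["B2", "B3", "B4", "B6"]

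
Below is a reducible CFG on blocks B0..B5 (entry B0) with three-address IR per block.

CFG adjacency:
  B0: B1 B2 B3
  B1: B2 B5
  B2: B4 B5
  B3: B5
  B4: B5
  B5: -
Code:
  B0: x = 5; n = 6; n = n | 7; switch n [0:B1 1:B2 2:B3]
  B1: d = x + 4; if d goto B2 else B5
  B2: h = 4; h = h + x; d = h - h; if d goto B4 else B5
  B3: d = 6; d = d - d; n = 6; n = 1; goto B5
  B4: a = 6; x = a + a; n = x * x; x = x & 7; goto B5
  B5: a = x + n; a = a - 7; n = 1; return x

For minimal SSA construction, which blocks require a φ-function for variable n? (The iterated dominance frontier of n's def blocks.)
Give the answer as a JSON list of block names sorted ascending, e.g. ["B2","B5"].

idom tree: B1←B0 B2←B0 B3←B0 B4←B2 B5←B0
Dom∩ at merges:
  B2: preds {B0,B1}: {B0} ∩ {B0,B1} = {B0}; idom=B0
  B5: preds {B1,B2,B3,B4}: {B0,B1} ∩ {B0,B2} ∩ {B0,B3} ∩ {B0,B2,B4} = {B0}; idom=B0

DF derivation:
  join B2 pred B0: · stop@B0
  join B2 pred B1: B1 stop@B0
  join B5 pred B1: B1 stop@B0
  join B5 pred B2: B2 stop@B0
  join B5 pred B3: B3 stop@B0
  join B5 pred B4: B4→B2 stop@B0
  B0 → ∅
  B1 → {B2,B5}
  B2 → {B5}
  B3 → {B5}
  B4 → {B5}
  B5 → ∅

φ for n: defs {B0,B3,B4,B5}
  DF⁺ = {B5}

Answer: ["B5"]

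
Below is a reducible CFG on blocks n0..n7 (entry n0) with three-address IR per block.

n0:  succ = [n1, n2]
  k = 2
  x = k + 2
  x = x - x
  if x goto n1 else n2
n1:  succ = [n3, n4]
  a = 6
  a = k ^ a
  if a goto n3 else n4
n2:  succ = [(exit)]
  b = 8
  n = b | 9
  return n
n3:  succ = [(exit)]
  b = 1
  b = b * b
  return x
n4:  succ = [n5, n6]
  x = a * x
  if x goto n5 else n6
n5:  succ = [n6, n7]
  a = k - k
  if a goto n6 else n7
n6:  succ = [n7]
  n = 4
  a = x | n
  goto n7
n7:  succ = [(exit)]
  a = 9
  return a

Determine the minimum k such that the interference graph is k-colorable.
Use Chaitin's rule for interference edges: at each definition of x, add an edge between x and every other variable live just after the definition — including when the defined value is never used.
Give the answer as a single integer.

Block summaries:
  n0 def {k,x} use ∅
  n1 def {a} use {k}
  n2 def {b,n} use ∅
  n3 def {b} use {x}
  n4 def {x} use {a,x}
  n5 def {a} use {k}
  n6 def {a,n} use {x}
  n7 def {a} use ∅

Live sets:
  n0: in=∅ out={k,x}
  n1: in={k,x} out={a,k,x}
  n2: in=∅ out=∅
  n3: in={x} out=∅
  n4: in={a,k,x} out={k,x}
  n5: in={k,x} out={x}
  n6: in={x} out=∅
  n7: in=∅ out=∅

Conflict graph:
  a — {k,x}
  b — {x}
  k — {a,x}
  n — {x}
  x — {a,b,k,n}

Registers:
  lower bound: {a,k,x} mutually conflict ⇒ χ ≥ 3
  3-colouring: r0={x}  r1={a,b,n}  r2={k}
  χ = 3

Answer: 3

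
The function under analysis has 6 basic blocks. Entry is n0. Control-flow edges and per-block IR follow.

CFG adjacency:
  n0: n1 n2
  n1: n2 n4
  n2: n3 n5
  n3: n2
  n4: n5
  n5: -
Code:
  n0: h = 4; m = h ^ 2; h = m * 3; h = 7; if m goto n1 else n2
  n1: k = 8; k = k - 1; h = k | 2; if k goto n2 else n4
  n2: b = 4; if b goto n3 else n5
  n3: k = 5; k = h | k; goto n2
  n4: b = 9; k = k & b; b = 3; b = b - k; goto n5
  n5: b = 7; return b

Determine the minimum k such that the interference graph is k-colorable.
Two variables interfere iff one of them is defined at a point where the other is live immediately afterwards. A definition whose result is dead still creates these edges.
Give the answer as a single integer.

Block summaries:
  n0 def {h,m} use ∅
  n1 def {h,k} use ∅
  n2 def {b} use ∅
  n3 def {k} use {h}
  n4 def {b,k} use {k}
  n5 def {b} use ∅

Backward fixpoint:
  live n0: ∅→{h}
  live n1: ∅→{h,k}
  live n2: {h}→{h}
  live n3: {h}→{h}
  live n4: {k}→∅
  live n5: ∅→∅

Conflict graph:
  b: {h,k}
  h: {b,k,m}
  k: {b,h}
  m: {h}

Registers:
  lower bound: {b,h,k} mutually conflict ⇒ χ ≥ 3
  assign b→R1 h→R0 k→R2 m→R1 — no edge inside a register ⇒ χ ≤ 3
  χ = 3

Answer: 3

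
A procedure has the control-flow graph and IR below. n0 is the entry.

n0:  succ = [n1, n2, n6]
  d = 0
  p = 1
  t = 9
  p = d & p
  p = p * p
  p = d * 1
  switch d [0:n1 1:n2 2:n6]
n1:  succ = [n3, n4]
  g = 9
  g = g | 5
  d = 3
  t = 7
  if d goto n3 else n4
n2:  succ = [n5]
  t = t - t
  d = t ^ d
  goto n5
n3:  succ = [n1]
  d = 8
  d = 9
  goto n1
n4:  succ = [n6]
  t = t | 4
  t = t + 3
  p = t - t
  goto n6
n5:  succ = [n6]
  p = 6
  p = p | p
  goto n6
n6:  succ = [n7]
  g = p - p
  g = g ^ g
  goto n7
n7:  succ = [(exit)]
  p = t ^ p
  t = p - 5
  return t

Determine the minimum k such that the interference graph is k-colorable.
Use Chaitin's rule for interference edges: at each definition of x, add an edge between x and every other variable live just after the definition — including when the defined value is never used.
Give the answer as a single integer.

def/use:
  n0: {d,p,t} / ∅
  n1: {d,g,t} / ∅
  n2: {d,t} / {d,t}
  n3: {d} / ∅
  n4: {p,t} / {t}
  n5: {p} / ∅
  n6: {g} / {p}
  n7: {p,t} / {p,t}

Liveness:
  n0 li=∅ lo={d,p,t}
  n1 li=∅ lo={t}
  n2 li={d,t} lo={t}
  n3 li=∅ lo=∅
  n4 li={t} lo={p,t}
  n5 li={t} lo={p,t}
  n6 li={p,t} lo={p,t}
  n7 li={p,t} lo=∅

Interference:
  d — {p,t}
  g — {p,t}
  p — {d,g,t}
  t — {d,g,p}

Chromatic number:
  clique {d,p,t} ⇒ need ≥ 3
  3-colouring: c0={p}  c1={t}  c2={d,g}
  χ = 3

Answer: 3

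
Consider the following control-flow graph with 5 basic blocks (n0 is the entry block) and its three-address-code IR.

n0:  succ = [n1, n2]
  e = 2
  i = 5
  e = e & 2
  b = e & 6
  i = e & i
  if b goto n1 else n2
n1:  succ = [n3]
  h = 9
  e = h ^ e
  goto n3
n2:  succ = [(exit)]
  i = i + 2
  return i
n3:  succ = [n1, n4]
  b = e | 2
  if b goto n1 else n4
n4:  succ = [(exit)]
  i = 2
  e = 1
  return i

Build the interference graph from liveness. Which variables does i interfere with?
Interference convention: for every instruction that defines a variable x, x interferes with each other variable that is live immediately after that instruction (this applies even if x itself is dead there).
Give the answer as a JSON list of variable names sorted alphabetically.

Block summaries:
  n0: def={b,e,i} ue=∅
  n1: def={e,h} ue={e}
  n2: def={i} ue={i}
  n3: def={b} ue={e}
  n4: def={e,i} ue=∅

Backward fixpoint:
  n0: in=∅ out={e,i}
  n1: in={e} out={e}
  n2: in={i} out=∅
  n3: in={e} out={e}
  n4: in=∅ out=∅

Interfere edges:
  b: {e,i}
  e: {b,h,i}
  h: {e}
  i: {b,e}

N(i) = ["b", "e"]

Answer: ["b", "e"]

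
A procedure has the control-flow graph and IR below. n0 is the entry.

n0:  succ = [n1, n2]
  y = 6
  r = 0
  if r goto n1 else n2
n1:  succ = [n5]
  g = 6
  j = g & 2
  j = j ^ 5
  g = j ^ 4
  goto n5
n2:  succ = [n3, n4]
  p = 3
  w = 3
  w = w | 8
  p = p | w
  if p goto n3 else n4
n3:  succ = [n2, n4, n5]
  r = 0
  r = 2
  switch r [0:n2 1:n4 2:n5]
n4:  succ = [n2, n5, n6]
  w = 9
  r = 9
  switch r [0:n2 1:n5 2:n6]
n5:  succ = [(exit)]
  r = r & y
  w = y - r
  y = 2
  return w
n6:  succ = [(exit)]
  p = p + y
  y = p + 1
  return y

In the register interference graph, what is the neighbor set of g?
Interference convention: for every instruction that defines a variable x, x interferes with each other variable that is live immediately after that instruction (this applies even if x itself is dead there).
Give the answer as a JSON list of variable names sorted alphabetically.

Answer: ["r", "y"]

Analysis:
Per-block:
  n0 def {r,y} use ∅
  n1 def {g,j} use ∅
  n2 def {p,w} use ∅
  n3 def {r} use ∅
  n4 def {r,w} use ∅
  n5 def {r,w,y} use {r,y}
  n6 def {p,y} use {p,y}

Live sets:
  n0 li=∅ lo={r,y}
  n1 li={r,y} lo={r,y}
  n2 li={y} lo={p,y}
  n3 li={p,y} lo={p,r,y}
  n4 li={p,y} lo={p,r,y}
  n5 li={r,y} lo=∅
  n6 li={p,y} lo=∅

Interfere edges:
  g↔{r,y}
  j↔{r,y}
  p↔{r,w,y}
  r↔{g,j,p,y}
  w↔{p,y}
  y↔{g,j,p,r,w}

N(g) = ["r", "y"]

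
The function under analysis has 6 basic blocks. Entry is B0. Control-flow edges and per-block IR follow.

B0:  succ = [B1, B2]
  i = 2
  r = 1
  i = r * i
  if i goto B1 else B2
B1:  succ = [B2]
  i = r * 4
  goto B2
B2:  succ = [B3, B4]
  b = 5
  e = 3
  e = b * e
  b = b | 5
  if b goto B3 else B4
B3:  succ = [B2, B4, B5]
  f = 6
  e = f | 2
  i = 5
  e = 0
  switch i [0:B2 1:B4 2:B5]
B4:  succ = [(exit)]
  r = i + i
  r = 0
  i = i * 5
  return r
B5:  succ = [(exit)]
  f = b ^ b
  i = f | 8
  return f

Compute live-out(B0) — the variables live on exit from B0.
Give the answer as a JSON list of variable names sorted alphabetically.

Block summaries:
  B0: {i,r} / ∅
  B1: {i} / {r}
  B2: {b,e} / ∅
  B3: {e,f,i} / ∅
  B4: {i,r} / {i}
  B5: {f,i} / {b}

Backward fixpoint:
  B0 li=∅ lo={i,r}
  B1 li={r} lo={i}
  B2 li={i} lo={b,i}
  B3 li={b} lo={b,i}
  B4 li={i} lo=∅
  B5 li={b} lo=∅

live-out(B0) = ["i", "r"]

Answer: ["i", "r"]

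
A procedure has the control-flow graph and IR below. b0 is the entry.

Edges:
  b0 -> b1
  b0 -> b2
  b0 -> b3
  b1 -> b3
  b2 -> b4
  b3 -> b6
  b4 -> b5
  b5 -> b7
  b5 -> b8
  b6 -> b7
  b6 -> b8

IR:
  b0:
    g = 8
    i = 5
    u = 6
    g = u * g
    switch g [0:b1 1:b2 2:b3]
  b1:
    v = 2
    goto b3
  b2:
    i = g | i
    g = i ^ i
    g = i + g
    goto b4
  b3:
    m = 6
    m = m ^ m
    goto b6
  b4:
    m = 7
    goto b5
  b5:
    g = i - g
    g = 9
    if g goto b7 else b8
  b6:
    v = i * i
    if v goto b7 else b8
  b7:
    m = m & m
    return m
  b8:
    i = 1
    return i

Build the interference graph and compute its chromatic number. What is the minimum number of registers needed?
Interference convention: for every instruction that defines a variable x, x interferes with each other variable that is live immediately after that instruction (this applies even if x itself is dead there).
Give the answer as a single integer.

Answer: 3

Derivation:
Block summaries:
  b0: def={g,i,u} ue=∅
  b1: def={v} ue=∅
  b2: def={g,i} ue={g,i}
  b3: def={m} ue=∅
  b4: def={m} ue=∅
  b5: def={g} ue={g,i}
  b6: def={v} ue={i}
  b7: def={m} ue={m}
  b8: def={i} ue=∅

Live sets:
  live b0: ∅→{g,i}
  live b1: {i}→{i}
  live b2: {g,i}→{g,i}
  live b3: {i}→{i,m}
  live b4: {g,i}→{g,i,m}
  live b5: {g,i,m}→{m}
  live b6: {i,m}→{m}
  live b7: {m}→∅
  live b8: ∅→∅

Interfere edges:
  g: {i,m,u}
  i: {g,m,u,v}
  m: {g,i,v}
  u: {g,i}
  v: {i,m}

Colouring:
  {g,i,m} pairwise interfere (3-clique) ⇒ χ ≥ 3
  assign g→r1 i→r0 m→r2 u→r2 v→r1 — no edge inside a register ⇒ χ ≤ 3
  χ = 3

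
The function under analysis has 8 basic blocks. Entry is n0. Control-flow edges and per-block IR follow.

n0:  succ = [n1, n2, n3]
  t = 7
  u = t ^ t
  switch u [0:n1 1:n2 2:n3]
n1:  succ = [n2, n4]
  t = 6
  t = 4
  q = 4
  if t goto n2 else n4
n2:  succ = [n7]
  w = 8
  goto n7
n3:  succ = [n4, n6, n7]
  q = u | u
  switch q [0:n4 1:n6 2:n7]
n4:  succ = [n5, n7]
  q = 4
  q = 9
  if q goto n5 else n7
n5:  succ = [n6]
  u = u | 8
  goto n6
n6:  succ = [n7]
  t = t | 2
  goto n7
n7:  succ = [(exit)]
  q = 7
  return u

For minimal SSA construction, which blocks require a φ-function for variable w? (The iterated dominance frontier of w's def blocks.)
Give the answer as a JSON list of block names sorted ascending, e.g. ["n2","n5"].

idom tree: n1←n0 n2←n0 n3←n0 n4←n0 n5←n4 n6←n0 n7←n0
Dom at joins:
  n2: preds {n0,n1}: {n0} ∩ {n0,n1} = {n0}; idom=n0
  n4: preds {n1,n3}: {n0,n1} ∩ {n0,n3} = {n0}; idom=n0
  n6: preds {n3,n5}: {n0,n3} ∩ {n0,n4,n5} = {n0}; idom=n0
  n7: preds {n2,n3,n4,n6}: {n0,n2} ∩ {n0,n3} ∩ {n0,n4} ∩ {n0,n6} = {n0}; idom=n0

DF derivation:
  n2←n0: walk · to n0
  n2←n1: walk n1 to n0
  n4←n1: walk n1 to n0
  n4←n3: walk n3 to n0
  n6←n3: walk n3 to n0
  n6←n5: walk n5→n4 to n0
  n7←n2: walk n2 to n0
  n7←n3: walk n3 to n0
  n7←n4: walk n4 to n0
  n7←n6: walk n6 to n0
  n0 → ∅
  n1 → {n2,n4}
  n2 → {n7}
  n3 → {n4,n6,n7}
  n4 → {n6,n7}
  n5 → {n6}
  n6 → {n7}
  n7 → ∅

φ for w: defs {n2}
  DF⁺ = {n7}

Answer: ["n7"]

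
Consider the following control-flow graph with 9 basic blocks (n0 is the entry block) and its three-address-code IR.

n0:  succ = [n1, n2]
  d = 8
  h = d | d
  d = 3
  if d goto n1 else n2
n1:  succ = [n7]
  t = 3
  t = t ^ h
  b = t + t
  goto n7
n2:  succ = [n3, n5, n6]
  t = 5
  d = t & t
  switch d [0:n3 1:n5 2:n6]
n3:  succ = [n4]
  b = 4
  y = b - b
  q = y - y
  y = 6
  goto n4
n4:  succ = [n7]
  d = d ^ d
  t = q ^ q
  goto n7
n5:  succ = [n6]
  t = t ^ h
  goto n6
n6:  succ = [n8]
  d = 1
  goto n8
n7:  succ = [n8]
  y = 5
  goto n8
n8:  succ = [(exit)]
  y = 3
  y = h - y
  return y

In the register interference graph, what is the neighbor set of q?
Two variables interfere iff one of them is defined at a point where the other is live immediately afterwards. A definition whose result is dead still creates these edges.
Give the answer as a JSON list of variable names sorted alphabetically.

Per-block:
  n0: {d,h} / ∅
  n1: {b,t} / {h}
  n2: {d,t} / ∅
  n3: {b,q,y} / ∅
  n4: {d,t} / {d,q}
  n5: {t} / {h,t}
  n6: {d} / ∅
  n7: {y} / ∅
  n8: {y} / {h}

Backward fixpoint:
  n0 li=∅ lo={h}
  n1 li={h} lo={h}
  n2 li={h} lo={d,h,t}
  n3 li={d,h} lo={d,h,q}
  n4 li={d,h,q} lo={h}
  n5 li={h,t} lo={h}
  n6 li={h} lo={h}
  n7 li={h} lo={h}
  n8 li={h} lo=∅

Interfere edges:
  b — {d,h}
  d — {b,h,q,t,y}
  h — {b,d,q,t,y}
  q — {d,h,y}
  t — {d,h}
  y — {d,h,q}

N(q) = ["d", "h", "y"]

Answer: ["d", "h", "y"]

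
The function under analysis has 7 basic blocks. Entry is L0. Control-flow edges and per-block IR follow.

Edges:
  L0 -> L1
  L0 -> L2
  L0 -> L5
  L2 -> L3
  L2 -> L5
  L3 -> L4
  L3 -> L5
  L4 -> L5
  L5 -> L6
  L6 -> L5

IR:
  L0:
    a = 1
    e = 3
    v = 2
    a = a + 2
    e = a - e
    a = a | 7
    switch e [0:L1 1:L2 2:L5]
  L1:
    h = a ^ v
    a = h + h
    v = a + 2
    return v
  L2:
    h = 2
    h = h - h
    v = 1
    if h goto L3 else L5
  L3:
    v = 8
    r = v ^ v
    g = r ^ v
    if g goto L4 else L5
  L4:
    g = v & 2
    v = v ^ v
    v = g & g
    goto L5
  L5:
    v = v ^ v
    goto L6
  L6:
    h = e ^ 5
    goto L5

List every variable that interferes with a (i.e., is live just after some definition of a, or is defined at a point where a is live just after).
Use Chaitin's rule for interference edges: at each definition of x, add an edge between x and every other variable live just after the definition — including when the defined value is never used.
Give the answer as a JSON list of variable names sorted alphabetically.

Block summaries:
  L0 def {a,e,v} use ∅
  L1 def {a,h,v} use {a,v}
  L2 def {h,v} use ∅
  L3 def {g,r,v} use ∅
  L4 def {g,v} use {v}
  L5 def {v} use {v}
  L6 def {h} use {e}

Live sets:
  L0: in=∅ out={a,e,v}
  L1: in={a,v} out=∅
  L2: in={e} out={e,v}
  L3: in={e} out={e,v}
  L4: in={e,v} out={e,v}
  L5: in={e,v} out={e,v}
  L6: in={e,v} out={e,v}

Interfere edges:
  a: {e,v}
  e: {a,g,h,r,v}
  g: {e,v}
  h: {e,v}
  r: {e,v}
  v: {a,e,g,h,r}

N(a) = ["e", "v"]

Answer: ["e", "v"]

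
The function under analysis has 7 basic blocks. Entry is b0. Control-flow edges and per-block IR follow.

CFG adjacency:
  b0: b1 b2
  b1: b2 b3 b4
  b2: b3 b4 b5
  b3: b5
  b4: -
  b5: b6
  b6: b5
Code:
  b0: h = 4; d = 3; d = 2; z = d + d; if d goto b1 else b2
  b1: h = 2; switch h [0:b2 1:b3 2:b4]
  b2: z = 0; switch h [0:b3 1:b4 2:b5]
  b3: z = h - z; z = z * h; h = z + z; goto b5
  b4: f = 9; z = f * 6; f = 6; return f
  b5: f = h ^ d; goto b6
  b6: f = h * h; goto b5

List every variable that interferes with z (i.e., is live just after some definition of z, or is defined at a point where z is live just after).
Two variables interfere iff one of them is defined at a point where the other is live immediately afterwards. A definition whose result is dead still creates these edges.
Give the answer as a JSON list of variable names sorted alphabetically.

Per-block:
  b0 def {d,h,z} use ∅
  b1 def {h} use ∅
  b2 def {z} use {h}
  b3 def {h,z} use {h,z}
  b4 def {f,z} use ∅
  b5 def {f} use {d,h}
  b6 def {f} use {h}

Live sets:
  live b0: ∅→{d,h,z}
  live b1: {d,z}→{d,h,z}
  live b2: {d,h}→{d,h,z}
  live b3: {d,h,z}→{d,h}
  live b4: ∅→∅
  live b5: {d,h}→{d,h}
  live b6: {d,h}→{d,h}

Conflict graph:
  d: {f,h,z}
  f: {d,h}
  h: {d,f,z}
  z: {d,h}

N(z) = ["d", "h"]

Answer: ["d", "h"]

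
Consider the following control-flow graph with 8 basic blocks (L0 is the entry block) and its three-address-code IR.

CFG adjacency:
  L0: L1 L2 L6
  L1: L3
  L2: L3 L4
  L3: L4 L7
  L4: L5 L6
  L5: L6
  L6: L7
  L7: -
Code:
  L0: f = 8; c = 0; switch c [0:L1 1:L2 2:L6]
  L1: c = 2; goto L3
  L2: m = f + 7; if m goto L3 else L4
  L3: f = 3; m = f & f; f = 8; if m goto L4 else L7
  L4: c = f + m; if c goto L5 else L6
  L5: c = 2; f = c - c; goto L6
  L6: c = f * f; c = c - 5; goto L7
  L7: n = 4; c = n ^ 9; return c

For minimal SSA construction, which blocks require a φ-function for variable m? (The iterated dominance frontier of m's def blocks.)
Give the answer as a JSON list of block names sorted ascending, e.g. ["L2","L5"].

idom tree: L1←L0 L2←L0 L3←L0 L4←L0 L5←L4 L6←L0 L7←L0
Dom∩ at merges:
  L3: preds {L1,L2}: {L0,L1} ∩ {L0,L2} = {L0}; idom=L0
  L4: preds {L2,L3}: {L0,L2} ∩ {L0,L3} = {L0}; idom=L0
  L6: preds {L0,L4,L5}: {L0} ∩ {L0,L4} ∩ {L0,L4,L5} = {L0}; idom=L0
  L7: preds {L3,L6}: {L0,L3} ∩ {L0,L6} = {L0}; idom=L0

Frontier:
  join L3 pred L1: L1 stop@L0
  join L3 pred L2: L2 stop@L0
  join L4 pred L2: L2 stop@L0
  join L4 pred L3: L3 stop@L0
  join L6 pred L0: · stop@L0
  join L6 pred L4: L4 stop@L0
  join L6 pred L5: L5→L4 stop@L0
  join L7 pred L3: L3 stop@L0
  join L7 pred L6: L6 stop@L0
  L0: DF=∅
  L1: DF={L3}
  L2: DF={L3,L4}
  L3: DF={L4,L7}
  L4: DF={L6}
  L5: DF={L6}
  L6: DF={L7}
  L7: DF=∅

φ for m: defs {L2,L3}
  DF⁺ = {L3,L4,L6,L7}

Answer: ["L3", "L4", "L6", "L7"]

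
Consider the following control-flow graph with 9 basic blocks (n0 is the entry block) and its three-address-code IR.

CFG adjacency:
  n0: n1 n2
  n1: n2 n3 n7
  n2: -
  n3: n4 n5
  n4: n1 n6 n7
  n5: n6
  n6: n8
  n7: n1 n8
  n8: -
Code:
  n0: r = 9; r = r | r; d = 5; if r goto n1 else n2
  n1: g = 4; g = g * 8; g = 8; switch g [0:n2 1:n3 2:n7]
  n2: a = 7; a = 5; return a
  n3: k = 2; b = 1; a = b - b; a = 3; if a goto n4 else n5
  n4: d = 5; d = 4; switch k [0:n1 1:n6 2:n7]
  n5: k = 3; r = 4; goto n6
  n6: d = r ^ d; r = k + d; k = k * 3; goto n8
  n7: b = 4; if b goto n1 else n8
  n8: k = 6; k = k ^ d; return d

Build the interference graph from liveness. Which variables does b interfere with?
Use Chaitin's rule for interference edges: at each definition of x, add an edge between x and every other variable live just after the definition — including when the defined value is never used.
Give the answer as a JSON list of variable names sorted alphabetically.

Answer: ["d", "k", "r"]

Derivation:
Block summaries:
  n0: def={d,r} ue=∅
  n1: def={g} ue=∅
  n2: def={a} ue=∅
  n3: def={a,b,k} ue=∅
  n4: def={d} ue={k}
  n5: def={k,r} ue=∅
  n6: def={d,k,r} ue={d,k,r}
  n7: def={b} ue=∅
  n8: def={k} ue={d}

Liveness:
  live n0: ∅→{d,r}
  live n1: {d,r}→{d,r}
  live n2: ∅→∅
  live n3: {d,r}→{d,k,r}
  live n4: {k,r}→{d,k,r}
  live n5: {d}→{d,k,r}
  live n6: {d,k,r}→{d}
  live n7: {d,r}→{d,r}
  live n8: {d}→∅

Conflict graph:
  a↔{d,k,r}
  b↔{d,k,r}
  d↔{a,b,g,k,r}
  g↔{d,r}
  k↔{a,b,d,r}
  r↔{a,b,d,g,k}

N(b) = ["d", "k", "r"]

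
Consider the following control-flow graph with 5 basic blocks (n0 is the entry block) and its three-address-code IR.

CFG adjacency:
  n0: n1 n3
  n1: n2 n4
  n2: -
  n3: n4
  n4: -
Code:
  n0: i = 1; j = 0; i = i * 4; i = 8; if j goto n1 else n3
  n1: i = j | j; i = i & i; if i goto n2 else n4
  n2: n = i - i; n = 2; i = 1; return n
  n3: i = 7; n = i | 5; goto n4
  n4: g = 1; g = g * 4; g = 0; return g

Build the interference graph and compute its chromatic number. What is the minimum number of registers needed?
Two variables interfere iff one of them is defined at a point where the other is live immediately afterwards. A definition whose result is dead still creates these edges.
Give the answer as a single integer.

Answer: 2

Analysis:
Block summaries:
  n0: {i,j} / ∅
  n1: {i} / {j}
  n2: {i,n} / {i}
  n3: {i,n} / ∅
  n4: {g} / ∅

Backward fixpoint:
  n0: in=∅ out={j}
  n1: in={j} out={i}
  n2: in={i} out=∅
  n3: in=∅ out=∅
  n4: in=∅ out=∅

Conflict graph:
  g: ∅
  i: {j,n}
  j: {i}
  n: {i}

Chromatic number:
  lower bound: {i,j} mutually conflict ⇒ χ ≥ 2
  2-colouring: R0={g,i}  R1={j,n}
  χ = 2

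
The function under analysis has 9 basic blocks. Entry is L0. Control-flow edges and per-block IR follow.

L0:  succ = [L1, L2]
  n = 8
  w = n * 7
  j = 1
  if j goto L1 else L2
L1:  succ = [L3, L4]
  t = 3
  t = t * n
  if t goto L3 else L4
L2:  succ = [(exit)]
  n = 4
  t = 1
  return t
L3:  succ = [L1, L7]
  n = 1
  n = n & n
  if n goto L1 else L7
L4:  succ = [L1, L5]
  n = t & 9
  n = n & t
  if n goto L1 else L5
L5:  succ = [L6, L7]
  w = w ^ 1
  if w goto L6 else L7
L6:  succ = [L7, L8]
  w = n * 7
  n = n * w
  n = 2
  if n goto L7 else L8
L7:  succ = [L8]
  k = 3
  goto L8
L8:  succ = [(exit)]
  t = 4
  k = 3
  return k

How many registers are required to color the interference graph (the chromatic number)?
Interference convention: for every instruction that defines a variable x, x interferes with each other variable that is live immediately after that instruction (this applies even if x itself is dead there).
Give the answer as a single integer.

def/use:
  L0: def={j,n,w} ue=∅
  L1: def={t} ue={n}
  L2: def={n,t} ue=∅
  L3: def={n} ue=∅
  L4: def={n} ue={t}
  L5: def={w} ue={w}
  L6: def={n,w} ue={n}
  L7: def={k} ue=∅
  L8: def={k,t} ue=∅

Liveness:
  L0: in=∅ out={n,w}
  L1: in={n,w} out={t,w}
  L2: in=∅ out=∅
  L3: in={w} out={n,w}
  L4: in={t,w} out={n,w}
  L5: in={n,w} out={n}
  L6: in={n} out=∅
  L7: in=∅ out=∅
  L8: in=∅ out=∅

Interfere edges:
  j: {n,w}
  k: ∅
  n: {j,t,w}
  t: {n,w}
  w: {j,n,t}

Colouring:
  {j,n,w} pairwise interfere (3-clique) ⇒ χ ≥ 3
  assign j→R2 k→R0 n→R0 t→R2 w→R1 — no edge inside a register ⇒ χ ≤ 3
  χ = 3

Answer: 3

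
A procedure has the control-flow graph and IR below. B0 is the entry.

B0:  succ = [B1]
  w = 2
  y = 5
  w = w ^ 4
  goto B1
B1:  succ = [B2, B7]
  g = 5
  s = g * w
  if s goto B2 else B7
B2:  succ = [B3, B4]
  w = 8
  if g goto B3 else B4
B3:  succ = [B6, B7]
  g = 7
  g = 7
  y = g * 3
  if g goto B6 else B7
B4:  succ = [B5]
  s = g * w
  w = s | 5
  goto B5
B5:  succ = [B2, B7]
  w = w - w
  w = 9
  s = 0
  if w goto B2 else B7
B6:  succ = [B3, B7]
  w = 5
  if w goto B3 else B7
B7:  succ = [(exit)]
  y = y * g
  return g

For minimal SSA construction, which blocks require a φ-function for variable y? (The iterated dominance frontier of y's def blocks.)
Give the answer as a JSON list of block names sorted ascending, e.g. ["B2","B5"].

idom tree: B1←B0 B2←B1 B3←B2 B4←B2 B5←B4 B6←B3 B7←B1
Dom∩ at merges:
  B2: preds {B1,B5}: {B0,B1} ∩ {B0,B1,B2,B4,B5} = {B0,B1}; idom=B1
  B3: preds {B2,B6}: {B0,B1,B2} ∩ {B0,B1,B2,B3,B6} = {B0,B1,B2}; idom=B2
  B7: preds {B1,B3,B5,B6}: {B0,B1} ∩ {B0,B1,B2,B3} ∩ {B0,B1,B2,B4,B5} ∩ {B0,B1,B2,B3,B6} = {B0,B1}; idom=B1

DF derivation:
  join B2 pred B1: · stop@B1
  join B2 pred B5: B5→B4→B2 stop@B1
  join B3 pred B2: · stop@B2
  join B3 pred B6: B6→B3 stop@B2
  join B7 pred B1: · stop@B1
  join B7 pred B3: B3→B2 stop@B1
  join B7 pred B5: B5→B4→B2 stop@B1
  join B7 pred B6: B6→B3→B2 stop@B1
  B0 → ∅
  B1 → ∅
  B2 → {B2,B7}
  B3 → {B3,B7}
  B4 → {B2,B7}
  B5 → {B2,B7}
  B6 → {B3,B7}
  B7 → ∅

φ for y: defs {B0,B3,B7}
  DF⁺ = {B3,B7}

Answer: ["B3", "B7"]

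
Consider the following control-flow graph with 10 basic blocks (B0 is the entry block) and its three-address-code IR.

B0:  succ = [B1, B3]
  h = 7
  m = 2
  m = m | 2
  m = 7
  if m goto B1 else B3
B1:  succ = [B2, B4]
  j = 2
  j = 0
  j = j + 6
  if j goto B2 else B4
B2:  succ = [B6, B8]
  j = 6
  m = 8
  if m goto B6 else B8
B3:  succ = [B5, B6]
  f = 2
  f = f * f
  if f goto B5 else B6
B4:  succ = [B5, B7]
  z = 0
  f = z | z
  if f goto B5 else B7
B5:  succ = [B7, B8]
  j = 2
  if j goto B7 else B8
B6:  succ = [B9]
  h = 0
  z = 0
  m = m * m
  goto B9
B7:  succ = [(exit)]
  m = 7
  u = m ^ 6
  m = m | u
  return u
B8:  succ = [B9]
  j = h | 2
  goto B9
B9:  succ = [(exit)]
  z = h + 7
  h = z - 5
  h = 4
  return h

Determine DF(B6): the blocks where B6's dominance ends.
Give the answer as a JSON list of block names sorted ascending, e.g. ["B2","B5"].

Answer: ["B9"]

Derivation:
idom tree: B1←B0 B2←B1 B3←B0 B4←B1 B5←B0 B6←B0 B7←B0 B8←B0 B9←B0
Join-block Dom:
  B5: preds {B3,B4}: {B0,B3} ∩ {B0,B1,B4} = {B0}; idom=B0
  B6: preds {B2,B3}: {B0,B1,B2} ∩ {B0,B3} = {B0}; idom=B0
  B7: preds {B4,B5}: {B0,B1,B4} ∩ {B0,B5} = {B0}; idom=B0
  B8: preds {B2,B5}: {B0,B1,B2} ∩ {B0,B5} = {B0}; idom=B0
  B9: preds {B6,B8}: {B0,B6} ∩ {B0,B8} = {B0}; idom=B0

DF derivation:
  join B5 pred B3: B3 stop@B0
  join B5 pred B4: B4→B1 stop@B0
  join B6 pred B2: B2→B1 stop@B0
  join B6 pred B3: B3 stop@B0
  join B7 pred B4: B4→B1 stop@B0
  join B7 pred B5: B5 stop@B0
  join B8 pred B2: B2→B1 stop@B0
  join B8 pred B5: B5 stop@B0
  join B9 pred B6: B6 stop@B0
  join B9 pred B8: B8 stop@B0
  DF(B0)=∅
  DF(B1)={B5,B6,B7,B8}
  DF(B2)={B6,B8}
  DF(B3)={B5,B6}
  DF(B4)={B5,B7}
  DF(B5)={B7,B8}
  DF(B6)={B9}
  DF(B7)=∅
  DF(B8)={B9}
  DF(B9)=∅

DF(B6) = ["B9"]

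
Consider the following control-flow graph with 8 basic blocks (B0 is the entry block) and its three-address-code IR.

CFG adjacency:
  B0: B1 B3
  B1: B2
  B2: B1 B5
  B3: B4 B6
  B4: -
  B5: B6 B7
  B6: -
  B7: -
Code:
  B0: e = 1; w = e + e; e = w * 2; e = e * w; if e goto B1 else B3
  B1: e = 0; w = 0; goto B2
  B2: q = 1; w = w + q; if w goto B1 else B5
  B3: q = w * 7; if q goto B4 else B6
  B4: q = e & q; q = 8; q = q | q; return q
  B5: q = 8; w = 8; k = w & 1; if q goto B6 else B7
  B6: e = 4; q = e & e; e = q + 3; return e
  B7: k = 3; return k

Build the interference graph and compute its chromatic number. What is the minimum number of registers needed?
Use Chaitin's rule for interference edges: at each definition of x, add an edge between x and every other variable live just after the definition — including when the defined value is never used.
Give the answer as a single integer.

Per-block:
  B0 def {e,w} use ∅
  B1 def {e,w} use ∅
  B2 def {q,w} use {w}
  B3 def {q} use {w}
  B4 def {q} use {e,q}
  B5 def {k,q,w} use ∅
  B6 def {e,q} use ∅
  B7 def {k} use ∅

Live sets:
  B0: in=∅ out={e,w}
  B1: in=∅ out={w}
  B2: in={w} out=∅
  B3: in={e,w} out={e,q}
  B4: in={e,q} out=∅
  B5: in=∅ out=∅
  B6: in=∅ out=∅
  B7: in=∅ out=∅

Interfere edges:
  e↔{q,w}
  k↔{q}
  q↔{e,k,w}
  w↔{e,q}

Registers:
  {e,q,w} pairwise interfere (3-clique) ⇒ χ ≥ 3
  assign e→R1 k→R1 q→R0 w→R2 — no edge inside a register ⇒ χ ≤ 3
  χ = 3

Answer: 3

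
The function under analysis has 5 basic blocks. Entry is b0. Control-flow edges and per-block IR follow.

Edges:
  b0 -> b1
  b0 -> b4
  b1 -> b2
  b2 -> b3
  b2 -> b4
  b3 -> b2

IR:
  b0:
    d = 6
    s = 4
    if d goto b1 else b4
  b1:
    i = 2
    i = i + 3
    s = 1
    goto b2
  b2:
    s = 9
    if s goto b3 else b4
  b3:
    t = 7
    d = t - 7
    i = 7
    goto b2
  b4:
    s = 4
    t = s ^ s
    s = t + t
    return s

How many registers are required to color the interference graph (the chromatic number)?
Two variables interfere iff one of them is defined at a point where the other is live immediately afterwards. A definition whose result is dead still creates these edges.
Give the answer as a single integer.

Per-block:
  b0: {d,s} / ∅
  b1: {i,s} / ∅
  b2: {s} / ∅
  b3: {d,i,t} / ∅
  b4: {s,t} / ∅

Liveness:
  b0: in=∅ out=∅
  b1: in=∅ out=∅
  b2: in=∅ out=∅
  b3: in=∅ out=∅
  b4: in=∅ out=∅

Conflict graph:
  d: {s}
  i: ∅
  s: {d}
  t: ∅

Colouring:
  {d,s} pairwise interfere (2-clique) ⇒ χ ≥ 2
  2-colouring: r0={d,i,t}  r1={s}
  χ = 2

Answer: 2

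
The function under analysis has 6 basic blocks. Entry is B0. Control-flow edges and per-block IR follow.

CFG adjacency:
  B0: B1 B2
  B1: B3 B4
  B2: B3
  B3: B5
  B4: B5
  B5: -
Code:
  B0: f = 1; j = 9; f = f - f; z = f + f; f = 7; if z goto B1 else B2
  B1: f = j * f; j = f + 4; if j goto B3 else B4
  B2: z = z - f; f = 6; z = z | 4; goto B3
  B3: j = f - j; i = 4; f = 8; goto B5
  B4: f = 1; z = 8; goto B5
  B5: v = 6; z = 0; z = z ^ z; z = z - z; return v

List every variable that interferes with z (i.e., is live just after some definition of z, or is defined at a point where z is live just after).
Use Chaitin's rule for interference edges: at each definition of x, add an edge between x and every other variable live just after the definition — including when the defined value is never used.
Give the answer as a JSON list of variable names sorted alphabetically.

Answer: ["f", "j", "v"]

Derivation:
def/use:
  B0 def {f,j,z} use ∅
  B1 def {f,j} use {f,j}
  B2 def {f,z} use {f,z}
  B3 def {f,i,j} use {f,j}
  B4 def {f,z} use ∅
  B5 def {v,z} use ∅

Live sets:
  B0: in=∅ out={f,j,z}
  B1: in={f,j} out={f,j}
  B2: in={f,j,z} out={f,j}
  B3: in={f,j} out=∅
  B4: in=∅ out=∅
  B5: in=∅ out=∅

Interfere edges:
  f — {j,z}
  i — ∅
  j — {f,z}
  v — {z}
  z — {f,j,v}

N(z) = ["f", "j", "v"]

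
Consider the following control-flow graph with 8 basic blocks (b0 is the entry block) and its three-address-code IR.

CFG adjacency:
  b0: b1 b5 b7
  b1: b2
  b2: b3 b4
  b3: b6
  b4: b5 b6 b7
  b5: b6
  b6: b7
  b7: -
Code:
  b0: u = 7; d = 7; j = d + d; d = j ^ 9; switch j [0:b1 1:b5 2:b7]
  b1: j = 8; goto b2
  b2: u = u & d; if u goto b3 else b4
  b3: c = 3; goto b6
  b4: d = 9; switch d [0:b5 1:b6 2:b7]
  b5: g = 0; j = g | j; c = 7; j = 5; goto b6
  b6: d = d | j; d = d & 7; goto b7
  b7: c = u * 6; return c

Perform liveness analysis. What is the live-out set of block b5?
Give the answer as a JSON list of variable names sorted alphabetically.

def/use:
  b0 def {d,j,u} use ∅
  b1 def {j} use ∅
  b2 def {u} use {d,u}
  b3 def {c} use ∅
  b4 def {d} use ∅
  b5 def {c,g,j} use {j}
  b6 def {d} use {d,j}
  b7 def {c} use {u}

Live sets:
  live b0: ∅→{d,j,u}
  live b1: {d,u}→{d,j,u}
  live b2: {d,j,u}→{d,j,u}
  live b3: {d,j,u}→{d,j,u}
  live b4: {j,u}→{d,j,u}
  live b5: {d,j,u}→{d,j,u}
  live b6: {d,j,u}→{u}
  live b7: {u}→∅

live-out(b5) = ["d", "j", "u"]

Answer: ["d", "j", "u"]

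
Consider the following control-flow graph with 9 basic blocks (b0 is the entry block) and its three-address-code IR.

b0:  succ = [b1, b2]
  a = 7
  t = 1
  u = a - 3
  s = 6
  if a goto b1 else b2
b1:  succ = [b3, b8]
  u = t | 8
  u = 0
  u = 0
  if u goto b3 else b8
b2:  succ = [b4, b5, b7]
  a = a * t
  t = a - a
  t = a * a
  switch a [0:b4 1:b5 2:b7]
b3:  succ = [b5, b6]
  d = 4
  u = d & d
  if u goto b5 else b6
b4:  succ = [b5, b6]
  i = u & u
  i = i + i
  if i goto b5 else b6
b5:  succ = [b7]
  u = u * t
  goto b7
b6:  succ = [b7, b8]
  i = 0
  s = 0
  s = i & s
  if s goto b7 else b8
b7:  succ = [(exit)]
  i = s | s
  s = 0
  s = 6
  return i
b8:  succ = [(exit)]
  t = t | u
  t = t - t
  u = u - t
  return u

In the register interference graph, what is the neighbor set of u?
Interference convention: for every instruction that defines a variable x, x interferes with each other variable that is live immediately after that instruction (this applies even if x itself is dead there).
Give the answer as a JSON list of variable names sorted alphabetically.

Per-block:
  b0 def {a,s,t,u} use ∅
  b1 def {u} use {t}
  b2 def {a,t} use {a,t}
  b3 def {d,u} use ∅
  b4 def {i} use {u}
  b5 def {u} use {t,u}
  b6 def {i,s} use ∅
  b7 def {i,s} use {s}
  b8 def {t,u} use {t,u}

Live sets:
  live b0: ∅→{a,s,t,u}
  live b1: {s,t}→{s,t,u}
  live b2: {a,s,t,u}→{s,t,u}
  live b3: {s,t}→{s,t,u}
  live b4: {s,t,u}→{s,t,u}
  live b5: {s,t,u}→{s}
  live b6: {t,u}→{s,t,u}
  live b7: {s}→∅
  live b8: {t,u}→∅

Interfere edges:
  a: {s,t,u}
  d: {s,t}
  i: {s,t,u}
  s: {a,d,i,t,u}
  t: {a,d,i,s,u}
  u: {a,i,s,t}

N(u) = ["a", "i", "s", "t"]

Answer: ["a", "i", "s", "t"]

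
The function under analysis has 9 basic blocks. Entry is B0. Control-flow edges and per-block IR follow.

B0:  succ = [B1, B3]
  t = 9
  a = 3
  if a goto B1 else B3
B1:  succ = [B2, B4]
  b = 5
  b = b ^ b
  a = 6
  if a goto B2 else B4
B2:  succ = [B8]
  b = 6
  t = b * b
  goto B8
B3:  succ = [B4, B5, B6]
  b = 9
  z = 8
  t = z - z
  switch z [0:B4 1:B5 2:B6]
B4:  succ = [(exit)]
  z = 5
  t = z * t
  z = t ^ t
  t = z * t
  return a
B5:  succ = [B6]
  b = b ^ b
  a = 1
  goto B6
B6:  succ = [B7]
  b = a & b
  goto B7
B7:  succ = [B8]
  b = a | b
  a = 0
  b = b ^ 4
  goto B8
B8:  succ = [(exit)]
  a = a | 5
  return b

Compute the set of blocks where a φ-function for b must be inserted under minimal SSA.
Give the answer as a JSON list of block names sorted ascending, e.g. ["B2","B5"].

idom tree: B1←B0 B2←B1 B3←B0 B4←B0 B5←B3 B6←B3 B7←B6 B8←B0
Join-block Dom:
  B4: preds {B1,B3}: {B0,B1} ∩ {B0,B3} = {B0}; idom=B0
  B6: preds {B3,B5}: {B0,B3} ∩ {B0,B3,B5} = {B0,B3}; idom=B3
  B8: preds {B2,B7}: {B0,B1,B2} ∩ {B0,B3,B6,B7} = {B0}; idom=B0

Frontier:
  join B4 pred B1: B1 stop@B0
  join B4 pred B3: B3 stop@B0
  join B6 pred B3: · stop@B3
  join B6 pred B5: B5 stop@B3
  join B8 pred B2: B2→B1 stop@B0
  join B8 pred B7: B7→B6→B3 stop@B0
  B0: DF=∅
  B1: DF={B4,B8}
  B2: DF={B8}
  B3: DF={B4,B8}
  B4: DF=∅
  B5: DF={B6}
  B6: DF={B8}
  B7: DF={B8}
  B8: DF=∅

φ for b: defs {B1,B2,B3,B5,B6,B7}
  DF⁺ = {B4,B6,B8}

Answer: ["B4", "B6", "B8"]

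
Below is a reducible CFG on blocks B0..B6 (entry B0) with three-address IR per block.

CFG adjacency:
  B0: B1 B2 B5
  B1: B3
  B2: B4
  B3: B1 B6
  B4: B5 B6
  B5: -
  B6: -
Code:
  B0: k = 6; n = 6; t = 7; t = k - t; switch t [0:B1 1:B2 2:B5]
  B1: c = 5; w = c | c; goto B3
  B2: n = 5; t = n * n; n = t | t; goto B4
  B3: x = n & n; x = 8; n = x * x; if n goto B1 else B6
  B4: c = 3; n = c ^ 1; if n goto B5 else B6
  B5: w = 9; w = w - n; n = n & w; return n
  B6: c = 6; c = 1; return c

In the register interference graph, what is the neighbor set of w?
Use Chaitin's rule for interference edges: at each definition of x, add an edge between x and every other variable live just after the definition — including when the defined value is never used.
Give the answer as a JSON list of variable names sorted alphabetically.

Per-block:
  B0: {k,n,t} / ∅
  B1: {c,w} / ∅
  B2: {n,t} / ∅
  B3: {n,x} / {n}
  B4: {c,n} / ∅
  B5: {n,w} / {n}
  B6: {c} / ∅

Liveness:
  live B0: ∅→{n}
  live B1: {n}→{n}
  live B2: ∅→∅
  live B3: {n}→{n}
  live B4: ∅→{n}
  live B5: {n}→∅
  live B6: ∅→∅

Conflict graph:
  c↔{n}
  k↔{n,t}
  n↔{c,k,t,w}
  t↔{k,n}
  w↔{n}
  x↔∅

N(w) = ["n"]

Answer: ["n"]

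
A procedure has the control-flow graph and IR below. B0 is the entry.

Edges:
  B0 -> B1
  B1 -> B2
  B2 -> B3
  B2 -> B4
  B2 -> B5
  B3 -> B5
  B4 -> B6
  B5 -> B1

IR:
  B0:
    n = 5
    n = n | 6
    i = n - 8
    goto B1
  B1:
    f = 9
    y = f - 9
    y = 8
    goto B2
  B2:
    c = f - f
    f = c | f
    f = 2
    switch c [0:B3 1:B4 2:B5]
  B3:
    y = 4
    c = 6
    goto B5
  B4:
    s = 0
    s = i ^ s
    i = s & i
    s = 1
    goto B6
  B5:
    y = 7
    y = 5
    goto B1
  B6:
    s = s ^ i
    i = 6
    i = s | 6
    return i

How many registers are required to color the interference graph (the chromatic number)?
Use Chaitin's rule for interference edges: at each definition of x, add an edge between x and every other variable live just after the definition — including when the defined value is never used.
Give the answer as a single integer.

def/use:
  B0 def {i,n} use ∅
  B1 def {f,y} use ∅
  B2 def {c,f} use {f}
  B3 def {c,y} use ∅
  B4 def {i,s} use {i}
  B5 def {y} use ∅
  B6 def {i,s} use {i,s}

Liveness:
  B0 li=∅ lo={i}
  B1 li={i} lo={f,i}
  B2 li={f,i} lo={i}
  B3 li={i} lo={i}
  B4 li={i} lo={i,s}
  B5 li={i} lo={i}
  B6 li={i,s} lo=∅

Conflict graph:
  c↔{f,i}
  f↔{c,i,y}
  i↔{c,f,s,y}
  n↔∅
  s↔{i}
  y↔{f,i}

Colouring:
  {c,f,i} pairwise interfere (3-clique) ⇒ χ ≥ 3
  3-colouring: R0={i,n}  R1={f,s}  R2={c,y}
  χ = 3

Answer: 3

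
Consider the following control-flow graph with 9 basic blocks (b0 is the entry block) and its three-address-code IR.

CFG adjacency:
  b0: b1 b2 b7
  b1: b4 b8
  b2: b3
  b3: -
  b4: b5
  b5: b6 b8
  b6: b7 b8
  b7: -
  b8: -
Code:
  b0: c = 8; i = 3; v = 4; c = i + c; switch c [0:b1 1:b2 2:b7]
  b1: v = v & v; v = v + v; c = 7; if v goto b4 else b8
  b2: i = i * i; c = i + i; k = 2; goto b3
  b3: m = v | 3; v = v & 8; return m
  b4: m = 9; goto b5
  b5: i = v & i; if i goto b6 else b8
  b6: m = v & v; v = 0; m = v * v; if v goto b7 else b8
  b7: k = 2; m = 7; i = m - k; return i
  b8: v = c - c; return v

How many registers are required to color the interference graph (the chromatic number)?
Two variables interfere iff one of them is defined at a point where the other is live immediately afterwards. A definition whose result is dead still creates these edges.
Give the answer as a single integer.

Answer: 4

Working:
Per-block:
  b0: def={c,i,v} ue=∅
  b1: def={c,v} ue={v}
  b2: def={c,i,k} ue={i}
  b3: def={m,v} ue={v}
  b4: def={m} ue=∅
  b5: def={i} ue={i,v}
  b6: def={m,v} ue={v}
  b7: def={i,k,m} ue=∅
  b8: def={v} ue={c}

Live sets:
  b0: in=∅ out={i,v}
  b1: in={i,v} out={c,i,v}
  b2: in={i,v} out={v}
  b3: in={v} out=∅
  b4: in={c,i,v} out={c,i,v}
  b5: in={c,i,v} out={c,v}
  b6: in={c,v} out={c}
  b7: in=∅ out=∅
  b8: in={c} out=∅

Interference:
  c↔{i,m,v}
  i↔{c,m,v}
  k↔{m,v}
  m↔{c,i,k,v}
  v↔{c,i,k,m}

Registers:
  {c,i,m,v} pairwise interfere (4-clique) ⇒ χ ≥ 4
  assign c→R2 i→R3 k→R2 m→R0 v→R1 — no edge inside a register ⇒ χ ≤ 4
  χ = 4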